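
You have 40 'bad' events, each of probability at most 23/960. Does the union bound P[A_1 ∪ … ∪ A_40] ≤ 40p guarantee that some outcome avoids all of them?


Union bound: P[∪_{i=1}^{40} A_i] ≤ Σ_i P[A_i] ≤ 40·p = 40·(23/960) = 23/24.
Numerically: 23/24 ≈ 0.958333.
Is 23/24 < 1? YES.
Since P[∪ A_i] ≤ 23/24 < 1, the complement has P[∩ A_i^c] ≥ 1 − 23/24 = 1/24 > 0, so some outcome avoids every A_i.

40·p = 23/24 ≈ 0.958333; existence CERTIFIED by the union bound.


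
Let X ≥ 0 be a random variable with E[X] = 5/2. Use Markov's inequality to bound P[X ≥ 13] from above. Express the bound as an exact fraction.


μ = E[X] = 5/2, a = 13.
Markov: P[X ≥ 13] ≤ μ/a = (5/2)/13 = 5/26.
Numerically: ≈ 0.192.
(Since a = 13 > μ = 2.500, the bound 5/26 is < 1 and informative.)

P[X ≥ 13] ≤ 5/26 ≈ 0.192.


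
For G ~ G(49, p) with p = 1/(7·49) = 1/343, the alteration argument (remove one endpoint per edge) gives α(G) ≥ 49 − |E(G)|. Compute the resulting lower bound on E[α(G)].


E[|E(G)|] = C(49, 2)·p = 1176 · (1/343) = 24/7.
E[α(G)] ≥ n − E[|E(G)|] = 49 − 24/7 = 319/7.
Numerically: ≈ 45.571.
(This is only a lower bound; the true E[α(G)] may be larger.)

E[α(G)] ≥ 319/7 ≈ 45.571.


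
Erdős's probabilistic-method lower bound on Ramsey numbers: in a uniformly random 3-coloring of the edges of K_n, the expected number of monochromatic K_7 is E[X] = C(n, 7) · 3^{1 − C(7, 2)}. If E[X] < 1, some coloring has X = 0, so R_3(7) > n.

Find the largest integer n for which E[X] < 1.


We need C(n, 7) · 3^{1 − 21} < 1, i.e. C(n, 7) < 3^{21 − 1} = 3486784401.
Check values of n near the boundary:
  n = 77: C(77, 7) = 2404808340; 2404808340 < 3486784401? YES
  n = 78: C(78, 7) = 2641902120; 2641902120 < 3486784401? YES
  n = 79: C(79, 7) = 2898753715; 2898753715 < 3486784401? YES
  n = 80: C(80, 7) = 3176716400; 3176716400 < 3486784401? YES
  n = 81: C(81, 7) = 3477216600; 3477216600 < 3486784401? YES
  n = 82: C(82, 7) = 3801756816; 3801756816 < 3486784401? NO
  n = 83: C(83, 7) = 4151918628; 4151918628 < 3486784401? NO
The largest n with C(n, 7) < 3486784401 is n = 81 (where E[X] = 42928600/43046721 ≈ 0.997). Hence R_3(7) > 81, i.e. R_3(7) ≥ 82.

Largest n = 81; hence R_3(7) > 81.


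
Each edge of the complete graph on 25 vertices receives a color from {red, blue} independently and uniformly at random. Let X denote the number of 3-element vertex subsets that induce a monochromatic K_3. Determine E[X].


Let X = Σ_S X_S over the C(25, 3) = 2300 subsets S of size 3, where X_S = 1 if the K_3 on S is monochromatic.
For a fixed S, the K_3 on S has C(3, 2) = 3 edges. P[all 3 edges red] = (1/2)^3, and likewise for blue, so P[monochromatic] = 2·(1/2)^3 = 2^{1 − 3} = 1/4.
By linearity: E[X] = C(25, 3) · 2^{1 − 3} = 2300 · 1/4 = 575.
Numerically: E[X] ≈ 575.000000.

E[X] = C(25,3)·2^(1−C(3,2)) = 575 ≈ 575.000000.


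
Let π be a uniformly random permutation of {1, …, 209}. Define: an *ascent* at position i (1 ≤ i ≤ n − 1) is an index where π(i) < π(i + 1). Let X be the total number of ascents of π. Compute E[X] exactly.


Write X = Σ X_I over i = 1, …, 208, with X_I the indicator of one ascent.
There are 208 indicators.
For each fixed i, the pair (π(i), π(i+1)) is a uniformly random ordered pair of distinct values from {1, …, 209}; by symmetry P[π(i) < π(i+1)] = 1/2.
By linearity: E[X] = 208 · (1/2) = (209 − 1) · (1/2) = 104 ≈ 104.0000.

E[X] = 104 = 104.0000.


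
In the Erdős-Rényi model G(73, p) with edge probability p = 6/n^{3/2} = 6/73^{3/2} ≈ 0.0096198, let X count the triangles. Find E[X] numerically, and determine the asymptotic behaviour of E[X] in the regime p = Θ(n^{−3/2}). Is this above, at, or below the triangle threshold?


Number of potential triangles: C(73, 3) = 62196.
Each occurs with probability p³ ≈ (0.0096198)³ ≈ 8.9022724e-07.
By linearity: E[X] = C(73, 3)·p³ ≈ 62196 · 8.9022724e-07 ≈ 0.05537.
Since α = 3/2 > 1, p = c/n^{3/2} = o(1/n) is below the triangle threshold p ~ 1/n. Asymptotically E[X] ~ (c³/6)·n^{3(1−α)} = (6³/6)·n^{-1.5} → 0, so by Markov's inequality G has no triangles w.h.p.

E[X] ≈ 0.05537; in regime p = Θ(1/n^{3/2}) E[X] tends to 0 (below the triangle threshold p ~ 1/n).


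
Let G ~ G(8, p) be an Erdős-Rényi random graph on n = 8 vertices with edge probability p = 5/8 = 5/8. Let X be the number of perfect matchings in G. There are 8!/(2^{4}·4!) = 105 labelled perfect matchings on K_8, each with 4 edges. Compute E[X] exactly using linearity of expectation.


K_8 has 8!/(2^{4}·4!) = 105 labelled perfect matchings.
For each such perfect matching H, let X_H = 1 if all 4 edges of H are present in G. Then P[X_H = 1] = p^{4} = (5/8)^{4} = 625/4096.
By linearity: E[X] = Σ_H E[X_H] = 105 · p^{4} = 105 · 625/4096 = 65625/4096.
Numerically: E[X] ≈ 16.022.

E[X] = 105 · (5/8)^{4} = 65625/4096 ≈ 16.022.


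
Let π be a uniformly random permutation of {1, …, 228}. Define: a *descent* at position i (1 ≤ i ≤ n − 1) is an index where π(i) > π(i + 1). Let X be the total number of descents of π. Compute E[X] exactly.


Write X = Σ X_I over i = 1, …, 227, with X_I the indicator of one descent.
There are 227 indicators.
For each fixed i, the pair (π(i), π(i+1)) is a uniformly random ordered pair of distinct values from {1, …, 228}; by symmetry P[π(i) > π(i+1)] = 1/2.
By linearity: E[X] = 227 · (1/2) = (228 − 1) · (1/2) = 227/2 ≈ 113.50000.

E[X] = 227/2 = 113.50000.


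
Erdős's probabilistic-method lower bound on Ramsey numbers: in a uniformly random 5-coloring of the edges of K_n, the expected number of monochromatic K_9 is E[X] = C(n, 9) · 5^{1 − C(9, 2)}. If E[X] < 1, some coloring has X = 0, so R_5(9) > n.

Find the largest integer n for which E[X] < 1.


We need C(n, 9) · 5^{1 − 36} < 1, i.e. C(n, 9) < 5^{36 − 1} = 2910383045673370361328125.
Check values of n near the boundary:
  n = 2168: C(2168, 9) = 2867804175977929537095120; 2867804175977929537095120 < 2910383045673370361328125? YES
  n = 2169: C(2169, 9) = 2879753360044504243499683; 2879753360044504243499683 < 2910383045673370361328125? YES
  n = 2170: C(2170, 9) = 2891746779868845075610510; 2891746779868845075610510 < 2910383045673370361328125? YES
  n = 2171: C(2171, 9) = 2903784578674959601827205; 2903784578674959601827205 < 2910383045673370361328125? YES
  n = 2172: C(2172, 9) = 2915866900084148060642020; 2915866900084148060642020 < 2910383045673370361328125? NO
The largest n with C(n, 9) < 2910383045673370361328125 is n = 2171 (where E[X] = 580756915734991920365441/582076609134674072265625 ≈ 0.997733). Hence R_5(9) > 2171, i.e. R_5(9) ≥ 2172.

Largest n = 2171; hence R_5(9) > 2171.


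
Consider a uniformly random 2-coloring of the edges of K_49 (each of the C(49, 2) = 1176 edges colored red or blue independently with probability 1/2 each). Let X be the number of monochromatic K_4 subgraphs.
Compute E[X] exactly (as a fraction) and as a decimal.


Let X = Σ_S X_S over the C(49, 4) = 211876 subsets S of size 4, where X_S = 1 if the K_4 on S is monochromatic.
For a fixed S, the K_4 on S has C(4, 2) = 6 edges. P[all 6 edges red] = (1/2)^6, and likewise for blue, so P[monochromatic] = 2·(1/2)^6 = 2^{1 − 6} = 1/32.
By linearity of expectation: E[X] = C(49, 4) · 2^{1 − 6} = 211876 · 1/32 = 52969/8.
Numerically: E[X] ≈ 6621.12500.

E[X] = C(49,4)·2^(1−C(4,2)) = 52969/8 ≈ 6621.12500.


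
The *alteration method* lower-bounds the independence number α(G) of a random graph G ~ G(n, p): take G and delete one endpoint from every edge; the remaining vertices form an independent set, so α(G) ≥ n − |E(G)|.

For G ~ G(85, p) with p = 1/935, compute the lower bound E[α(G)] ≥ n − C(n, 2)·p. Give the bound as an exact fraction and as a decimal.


E[|E(G)|] = C(85, 2)·p = 3570 · (1/935) = 42/11.
E[α(G)] ≥ n − E[|E(G)|] = 85 − 42/11 = 893/11.
Numerically: ≈ 81.181818.
(This is only a lower bound; the true E[α(G)] may be larger.)

E[α(G)] ≥ 893/11 ≈ 81.181818.


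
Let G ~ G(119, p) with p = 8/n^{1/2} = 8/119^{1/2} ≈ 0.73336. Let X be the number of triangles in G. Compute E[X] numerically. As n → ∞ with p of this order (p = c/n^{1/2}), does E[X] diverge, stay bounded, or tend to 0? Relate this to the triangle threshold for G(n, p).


Number of potential triangles: C(119, 3) = 273819.
Each occurs with probability p³ ≈ (0.73336)³ ≈ 3.9441145e-01.
By linearity: E[X] = C(119, 3)·p³ ≈ 273819 · 3.9441145e-01 ≈ 107997.34997.
Since α = 1/2 < 1, p = c/n^{1/2} ≫ 1/n is above the triangle threshold p ~ 1/n. Asymptotically E[X] ~ (c³/6)·n^{3(1−α)} = (8³/6)·n^{1.5} → ∞; triangles are abundant w.h.p.

E[X] ≈ 107997.34997; in regime p = Θ(1/n^{1/2}) E[X] diverges (above the triangle threshold p ~ 1/n).


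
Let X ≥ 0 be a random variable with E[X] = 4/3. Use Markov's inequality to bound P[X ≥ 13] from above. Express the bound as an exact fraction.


μ = E[X] = 4/3, a = 13.
Markov: P[X ≥ 13] ≤ μ/a = (4/3)/13 = 4/39.
Numerically: ≈ 0.1026.
(Since a = 13 > μ = 1.3333, the bound 4/39 is < 1 and informative.)

P[X ≥ 13] ≤ 4/39 ≈ 0.1026.


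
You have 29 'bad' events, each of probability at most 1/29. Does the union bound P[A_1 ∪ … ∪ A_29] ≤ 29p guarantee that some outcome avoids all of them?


Union bound: P[∪_{i=1}^{29} A_i] ≤ Σ_i P[A_i] ≤ 29·p = 29·(1/29) = 1.
Numerically: 1 ≈ 1.00000.
Is 1 < 1? NO.
Since the bound 1 is ≥ 1, the union bound is uninformative here; it does NOT by itself certify existence.

29·p = 1 ≈ 1.00000; existence NOT certified by the union bound.


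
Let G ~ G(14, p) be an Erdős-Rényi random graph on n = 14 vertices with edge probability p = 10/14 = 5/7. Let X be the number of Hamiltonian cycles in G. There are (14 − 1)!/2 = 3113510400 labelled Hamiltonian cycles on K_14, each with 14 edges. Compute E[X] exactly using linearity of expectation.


K_14 has (14 − 1)!/2 = 3113510400 labelled Hamiltonian cycles.
For each such Hamiltonian cycle H, let X_H = 1 if all 14 edges of H are present in G. Then P[X_H = 1] = p^{14} = (5/7)^{14} = 6103515625/678223072849.
Summing the indicators: E[X] = Σ_H E[X_H] = 3113510400 · p^{14} = 3113510400 · 6103515625/678223072849 = 2714765625000000000/96889010407.
Numerically: E[X] ≈ 2.802e+07.

E[X] = 3113510400 · (5/7)^{14} = 2714765625000000000/96889010407 ≈ 2.802e+07.


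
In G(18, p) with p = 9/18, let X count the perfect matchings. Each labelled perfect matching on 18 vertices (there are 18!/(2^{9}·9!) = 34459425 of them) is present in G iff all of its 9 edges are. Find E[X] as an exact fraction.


K_18 has 18!/(2^{9}·9!) = 34459425 labelled perfect matchings.
For each such perfect matching H, let X_H = 1 if all 9 edges of H are present in G. Then P[X_H = 1] = p^{9} = (1/2)^{9} = 1/512.
By linearity of expectation: E[X] = Σ_H E[X_H] = 34459425 · p^{9} = 34459425 · 1/512 = 34459425/512.
Numerically: E[X] ≈ 6.73e+04.

E[X] = 34459425 · (1/2)^{9} = 34459425/512 ≈ 6.73e+04.


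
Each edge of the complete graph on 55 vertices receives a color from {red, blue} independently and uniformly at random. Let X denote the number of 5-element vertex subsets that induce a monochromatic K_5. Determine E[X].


Let X = Σ_S X_S over the C(55, 5) = 3478761 subsets S of size 5, where X_S = 1 if the K_5 on S is monochromatic.
For a fixed S, the K_5 on S has C(5, 2) = 10 edges. P[all 10 edges red] = (1/2)^10, and likewise for blue, so P[monochromatic] = 2·(1/2)^10 = 2^{1 − 10} = 1/512.
By linearity of expectation: E[X] = C(55, 5) · 2^{1 − 10} = 3478761 · 1/512 = 3478761/512.
Numerically: E[X] ≈ 6794.45508.

E[X] = C(55,5)·2^(1−C(5,2)) = 3478761/512 ≈ 6794.45508.


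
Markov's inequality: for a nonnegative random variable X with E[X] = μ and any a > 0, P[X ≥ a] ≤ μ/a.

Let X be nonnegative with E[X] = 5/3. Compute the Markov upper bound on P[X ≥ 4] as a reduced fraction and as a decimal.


μ = E[X] = 5/3, a = 4.
Markov: P[X ≥ 4] ≤ μ/a = (5/3)/4 = 5/12.
Numerically: ≈ 0.416667.
(Since a = 4 > μ = 1.666667, the bound 5/12 is < 1 and informative.)

P[X ≥ 4] ≤ 5/12 ≈ 0.416667.


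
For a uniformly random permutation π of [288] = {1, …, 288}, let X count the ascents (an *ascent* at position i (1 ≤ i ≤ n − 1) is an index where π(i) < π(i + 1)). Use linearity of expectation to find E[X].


Write X = Σ X_I over i = 1, …, 287, with X_I the indicator of one ascent.
There are 287 indicators.
For each fixed i, the pair (π(i), π(i+1)) is a uniformly random ordered pair of distinct values from {1, …, 288}; by symmetry P[π(i) < π(i+1)] = 1/2.
By linearity: E[X] = 287 · (1/2) = (288 − 1) · (1/2) = 287/2 ≈ 143.5000.

E[X] = 287/2 = 143.5000.


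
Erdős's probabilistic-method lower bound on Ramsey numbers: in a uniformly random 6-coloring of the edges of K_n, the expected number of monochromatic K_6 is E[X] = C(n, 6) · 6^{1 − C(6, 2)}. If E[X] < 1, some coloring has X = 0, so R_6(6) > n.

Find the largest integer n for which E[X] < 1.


We need C(n, 6) · 6^{1 − 15} < 1, i.e. C(n, 6) < 6^{15 − 1} = 78364164096.
Check values of n near the boundary:
  n = 196: C(196, 6) = 72887293024; 72887293024 < 78364164096? YES
  n = 197: C(197, 6) = 75176946208; 75176946208 < 78364164096? YES
  n = 198: C(198, 6) = 77526225777; 77526225777 < 78364164096? YES
  n = 199: C(199, 6) = 79936367511; 79936367511 < 78364164096? NO
  n = 200: C(200, 6) = 82408626300; 82408626300 < 78364164096? NO
The largest n with C(n, 6) < 78364164096 is n = 198 (where E[X] = 25842075259/26121388032 ≈ 0.989307). Hence R_6(6) > 198, i.e. R_6(6) ≥ 199.

Largest n = 198; hence R_6(6) > 198.


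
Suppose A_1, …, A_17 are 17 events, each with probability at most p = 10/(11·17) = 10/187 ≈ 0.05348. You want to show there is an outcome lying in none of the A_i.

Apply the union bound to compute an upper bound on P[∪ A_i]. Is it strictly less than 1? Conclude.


Union bound: P[∪_{i=1}^{17} A_i] ≤ Σ_i P[A_i] ≤ 17·p = 17·(10/187) = 10/11.
Numerically: 10/11 ≈ 0.90909.
Is 10/11 < 1? YES.
Since P[∪ A_i] ≤ 10/11 < 1, the complement has P[∩ A_i^c] ≥ 1 − 10/11 = 1/11 > 0, so some outcome avoids every A_i.

17·p = 10/11 ≈ 0.90909; existence CERTIFIED by the union bound.


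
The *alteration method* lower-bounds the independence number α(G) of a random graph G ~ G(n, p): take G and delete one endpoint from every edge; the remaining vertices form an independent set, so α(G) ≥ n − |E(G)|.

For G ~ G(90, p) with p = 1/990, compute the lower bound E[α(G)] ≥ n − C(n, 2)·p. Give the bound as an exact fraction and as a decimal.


E[|E(G)|] = C(90, 2)·p = 4005 · (1/990) = 89/22.
E[α(G)] ≥ n − E[|E(G)|] = 90 − 89/22 = 1891/22.
Numerically: ≈ 85.9545.
(This is only a lower bound; the true E[α(G)] may be larger.)

E[α(G)] ≥ 1891/22 ≈ 85.9545.


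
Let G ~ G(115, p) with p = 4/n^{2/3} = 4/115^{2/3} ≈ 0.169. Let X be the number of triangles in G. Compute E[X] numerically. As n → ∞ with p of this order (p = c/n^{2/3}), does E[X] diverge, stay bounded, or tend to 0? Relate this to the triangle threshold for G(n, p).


Number of potential triangles: C(115, 3) = 246905.
Each occurs with probability p³ ≈ (0.169)³ ≈ 4.83932e-03.
By linearity: E[X] = C(115, 3)·p³ ≈ 246905 · 4.83932e-03 ≈ 1194.852.
Since α = 2/3 < 1, p = c/n^{2/3} ≫ 1/n is above the triangle threshold p ~ 1/n. Asymptotically E[X] ~ (c³/6)·n^{3(1−α)} = (4³/6)·n^{1} → ∞; triangles are abundant w.h.p.

E[X] ≈ 1194.852; in regime p = Θ(1/n^{2/3}) E[X] diverges (above the triangle threshold p ~ 1/n).


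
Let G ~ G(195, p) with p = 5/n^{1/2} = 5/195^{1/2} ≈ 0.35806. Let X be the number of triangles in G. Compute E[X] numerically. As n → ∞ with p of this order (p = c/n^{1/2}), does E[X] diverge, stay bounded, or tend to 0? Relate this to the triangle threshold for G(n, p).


Number of potential triangles: C(195, 3) = 1216865.
Each occurs with probability p³ ≈ (0.35806)³ ≈ 4.5904800e-02.
By linearity: E[X] = C(195, 3)·p³ ≈ 1216865 · 4.5904800e-02 ≈ 55859.94399.
Since α = 1/2 < 1, p = c/n^{1/2} ≫ 1/n is above the triangle threshold p ~ 1/n. Asymptotically E[X] ~ (c³/6)·n^{3(1−α)} = (5³/6)·n^{1.5} → ∞; triangles are abundant w.h.p.

E[X] ≈ 55859.94399; in regime p = Θ(1/n^{1/2}) E[X] diverges (above the triangle threshold p ~ 1/n).


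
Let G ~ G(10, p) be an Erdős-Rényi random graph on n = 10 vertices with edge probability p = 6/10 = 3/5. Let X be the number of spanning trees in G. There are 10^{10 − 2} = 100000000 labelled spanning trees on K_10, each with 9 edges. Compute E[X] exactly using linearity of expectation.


K_10 has 10^{10 − 2} = 100000000 labelled spanning trees.
For each such spanning tree H, let X_H = 1 if all 9 edges of H are present in G. Then P[X_H = 1] = p^{9} = (3/5)^{9} = 19683/1953125.
Summing the indicators: E[X] = Σ_H E[X_H] = 100000000 · p^{9} = 100000000 · 19683/1953125 = 5038848/5.
Numerically: E[X] ≈ 1.0078e+06.

E[X] = 100000000 · (3/5)^{9} = 5038848/5 ≈ 1.0078e+06.


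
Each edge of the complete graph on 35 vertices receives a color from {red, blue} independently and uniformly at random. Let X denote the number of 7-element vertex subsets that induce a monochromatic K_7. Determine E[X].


Let X = Σ_S X_S over the C(35, 7) = 6724520 subsets S of size 7, where X_S = 1 if the K_7 on S is monochromatic.
For a fixed S, the K_7 on S has C(7, 2) = 21 edges. P[all 21 edges red] = (1/2)^21, and likewise for blue, so P[monochromatic] = 2·(1/2)^21 = 2^{1 − 21} = 1/1048576.
By linearity of expectation: E[X] = C(35, 7) · 2^{1 − 21} = 6724520 · 1/1048576 = 840565/131072.
Numerically: E[X] ≈ 6.413002.

E[X] = C(35,7)·2^(1−C(7,2)) = 840565/131072 ≈ 6.413002.


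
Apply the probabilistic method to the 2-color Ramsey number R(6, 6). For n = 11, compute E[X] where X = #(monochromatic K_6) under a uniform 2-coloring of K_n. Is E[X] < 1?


E[X] = C(11, 6) · 2^{1 − 15} = 462 · 2^{−14} = 462/16384.
As a reduced fraction: E[X] = 231/8192 ≈ 0.0282.
Is E[X] < 1? YES.
Since E[X] < 1, there exists a 2-coloring of K_{11} with no monochromatic K_6; hence R(6, 6) > 11.

E[X] = 231/8192 ≈ 0.0282; E[X] < 1, so R(6, 6) > 11.


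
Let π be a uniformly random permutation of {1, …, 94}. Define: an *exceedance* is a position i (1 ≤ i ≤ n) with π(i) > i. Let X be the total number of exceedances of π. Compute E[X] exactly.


Write X = Σ_{i=1}^{94} X_i, where X_i = 1_{π(i) > i}.
For each fixed i, π(i) is uniform over {1, …, 94} (marginal of a uniform permutation), so P[π(i) > i] = (n − i)/n. Summing: Σ_{i=1}^{94} (n − i)/n = (0 + 1 + … + 93)/94 = 94(94 − 1)/(2·94) = (94 − 1)/2.
Hence E[X] = Σ_{i=1}^{94} (94 − i)/94 = 93/2 ≈ 46.500.

E[X] = 93/2 = 46.500.


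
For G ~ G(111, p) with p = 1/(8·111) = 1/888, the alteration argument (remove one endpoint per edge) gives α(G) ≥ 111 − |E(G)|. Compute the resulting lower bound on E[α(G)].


E[|E(G)|] = C(111, 2)·p = 6105 · (1/888) = 55/8.
E[α(G)] ≥ n − E[|E(G)|] = 111 − 55/8 = 833/8.
Numerically: ≈ 104.12500.
(This is only a lower bound; the true E[α(G)] may be larger.)

E[α(G)] ≥ 833/8 ≈ 104.12500.


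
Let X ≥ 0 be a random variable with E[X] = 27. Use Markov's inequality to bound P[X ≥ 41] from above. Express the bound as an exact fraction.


μ = E[X] = 27, a = 41.
Markov: P[X ≥ 41] ≤ μ/a = (27)/41 = 27/41.
Numerically: ≈ 0.659.
(Since a = 41 > μ = 27.000, the bound 27/41 is < 1 and informative.)

P[X ≥ 41] ≤ 27/41 ≈ 0.659.


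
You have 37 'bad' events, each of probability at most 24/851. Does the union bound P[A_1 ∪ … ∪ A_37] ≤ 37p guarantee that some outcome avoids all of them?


Union bound: P[∪_{i=1}^{37} A_i] ≤ Σ_i P[A_i] ≤ 37·p = 37·(24/851) = 24/23.
Numerically: 24/23 ≈ 1.0434783.
Is 24/23 < 1? NO.
Since the bound 24/23 is ≥ 1, the union bound is uninformative here; it does NOT by itself certify existence.

37·p = 24/23 ≈ 1.0434783; existence NOT certified by the union bound.


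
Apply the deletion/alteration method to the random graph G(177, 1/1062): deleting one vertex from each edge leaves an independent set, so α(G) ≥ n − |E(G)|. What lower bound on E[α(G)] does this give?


E[|E(G)|] = C(177, 2)·p = 15576 · (1/1062) = 44/3.
E[α(G)] ≥ n − E[|E(G)|] = 177 − 44/3 = 487/3.
Numerically: ≈ 162.3333.
(This is only a lower bound; the true E[α(G)] may be larger.)

E[α(G)] ≥ 487/3 ≈ 162.3333.


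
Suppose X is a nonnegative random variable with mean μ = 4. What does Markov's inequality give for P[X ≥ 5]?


μ = E[X] = 4, a = 5.
Markov: P[X ≥ 5] ≤ μ/a = (4)/5 = 4/5.
Numerically: ≈ 0.800000.
(Since a = 5 > μ = 4.000000, the bound 4/5 is < 1 and informative.)

P[X ≥ 5] ≤ 4/5 ≈ 0.800000.


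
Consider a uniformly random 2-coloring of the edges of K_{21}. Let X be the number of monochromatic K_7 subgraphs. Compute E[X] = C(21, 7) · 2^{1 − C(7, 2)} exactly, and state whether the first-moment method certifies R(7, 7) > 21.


E[X] = C(21, 7) · 2^{1 − 21} = 116280 · 2^{−20} = 116280/1048576.
As a reduced fraction: E[X] = 14535/131072 ≈ 0.11089.
Is E[X] < 1? YES.
Since E[X] < 1, there exists a 2-coloring of K_{21} with no monochromatic K_7; hence R(7, 7) > 21.

E[X] = 14535/131072 ≈ 0.11089; E[X] < 1, so R(7, 7) > 21.


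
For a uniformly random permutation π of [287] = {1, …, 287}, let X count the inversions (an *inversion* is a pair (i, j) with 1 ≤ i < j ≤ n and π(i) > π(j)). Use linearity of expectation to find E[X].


Write X = Σ X_I over the C(287, 2) = 41041 pairs i < j, with X_I the indicator of one inversion.
There are 41041 indicators.
For each fixed pair i < j, the values π(i) and π(j) are two distinct elements of {1, …, 287} in uniformly random order; by symmetry P[π(i) > π(j)] = 1/2.
By linearity: E[X] = 41041 · (1/2) = C(287, 2) · (1/2) = 41041/2 = 41041/2 ≈ 20520.5000.

E[X] = 41041/2 = 20520.5000.


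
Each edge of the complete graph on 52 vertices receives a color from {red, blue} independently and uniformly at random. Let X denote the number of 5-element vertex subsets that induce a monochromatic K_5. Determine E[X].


Let X = Σ_S X_S over the C(52, 5) = 2598960 subsets S of size 5, where X_S = 1 if the K_5 on S is monochromatic.
For a fixed S, the K_5 on S has C(5, 2) = 10 edges. P[all 10 edges red] = (1/2)^10, and likewise for blue, so P[monochromatic] = 2·(1/2)^10 = 2^{1 − 10} = 1/512.
By linearity of expectation: E[X] = C(52, 5) · 2^{1 − 10} = 2598960 · 1/512 = 162435/32.
Numerically: E[X] ≈ 5076.09375.

E[X] = C(52,5)·2^(1−C(5,2)) = 162435/32 ≈ 5076.09375.


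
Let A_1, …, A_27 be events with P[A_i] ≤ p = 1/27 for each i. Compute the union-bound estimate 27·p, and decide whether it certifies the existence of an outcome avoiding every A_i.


Union bound: P[∪_{i=1}^{27} A_i] ≤ Σ_i P[A_i] ≤ 27·p = 27·(1/27) = 1.
Numerically: 1 ≈ 1.000.
Is 1 < 1? NO.
Since the bound 1 is ≥ 1, the union bound is uninformative here; it does NOT by itself certify existence.

27·p = 1 ≈ 1.000; existence NOT certified by the union bound.


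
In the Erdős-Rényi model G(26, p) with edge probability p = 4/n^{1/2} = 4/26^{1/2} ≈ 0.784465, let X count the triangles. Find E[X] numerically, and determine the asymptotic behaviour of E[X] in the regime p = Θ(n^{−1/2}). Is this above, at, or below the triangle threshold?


Number of potential triangles: C(26, 3) = 2600.
Each occurs with probability p³ ≈ (0.784465)³ ≈ 4.82747410e-01.
By linearity: E[X] = C(26, 3)·p³ ≈ 2600 · 4.82747410e-01 ≈ 1255.143265.
Since α = 1/2 < 1, p = c/n^{1/2} ≫ 1/n is above the triangle threshold p ~ 1/n. Asymptotically E[X] ~ (c³/6)·n^{3(1−α)} = (4³/6)·n^{1.5} → ∞; triangles are abundant w.h.p.

E[X] ≈ 1255.143265; in regime p = Θ(1/n^{1/2}) E[X] diverges (above the triangle threshold p ~ 1/n).


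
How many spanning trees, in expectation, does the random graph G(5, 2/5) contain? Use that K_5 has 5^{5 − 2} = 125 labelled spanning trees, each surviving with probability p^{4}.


K_5 has 5^{5 − 2} = 125 labelled spanning trees.
For each such spanning tree H, let X_H = 1 if all 4 edges of H are present in G. Then P[X_H = 1] = p^{4} = (2/5)^{4} = 16/625.
By linearity of expectation: E[X] = Σ_H E[X_H] = 125 · p^{4} = 125 · 16/625 = 16/5.
Numerically: E[X] ≈ 3.2.

E[X] = 125 · (2/5)^{4} = 16/5 ≈ 3.2.


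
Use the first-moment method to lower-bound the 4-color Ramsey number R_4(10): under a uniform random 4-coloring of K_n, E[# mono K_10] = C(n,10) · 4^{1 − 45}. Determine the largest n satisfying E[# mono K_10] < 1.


We need C(n, 10) · 4^{1 − 45} < 1, i.e. C(n, 10) < 4^{45 − 1} = 309485009821345068724781056.
Check values of n near the boundary:
  n = 2017: C(2017, 10) = 300324964434452596180990448; 300324964434452596180990448 < 309485009821345068724781056? YES
  n = 2018: C(2018, 10) = 301820606687612220663963508; 301820606687612220663963508 < 309485009821345068724781056? YES
  n = 2019: C(2019, 10) = 303322949179835278009229628; 303322949179835278009229628 < 309485009821345068724781056? YES
  n = 2020: C(2020, 10) = 304832018578739931133653656; 304832018578739931133653656 < 309485009821345068724781056? YES
  n = 2021: C(2021, 10) = 306347841644770462864800616; 306347841644770462864800616 < 309485009821345068724781056? YES
  n = 2022: C(2022, 10) = 307870445231474093395937796; 307870445231474093395937796 < 309485009821345068724781056? YES
  n = 2023: C(2023, 10) = 309399856285778485315440716; 309399856285778485315440716 < 309485009821345068724781056? YES
  n = 2024: C(2024, 10) = 310936101848269937576192656; 310936101848269937576192656 < 309485009821345068724781056? NO
The largest n with C(n, 10) < 309485009821345068724781056 is n = 2023 (where E[X] = 77349964071444621328860179/77371252455336267181195264 ≈ 0.9997249). Hence R_4(10) > 2023, i.e. R_4(10) ≥ 2024.

Largest n = 2023; hence R_4(10) > 2023.


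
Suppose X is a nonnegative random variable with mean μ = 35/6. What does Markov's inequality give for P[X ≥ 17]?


μ = E[X] = 35/6, a = 17.
Markov: P[X ≥ 17] ≤ μ/a = (35/6)/17 = 35/102.
Numerically: ≈ 0.343.
(Since a = 17 > μ = 5.833, the bound 35/102 is < 1 and informative.)

P[X ≥ 17] ≤ 35/102 ≈ 0.343.


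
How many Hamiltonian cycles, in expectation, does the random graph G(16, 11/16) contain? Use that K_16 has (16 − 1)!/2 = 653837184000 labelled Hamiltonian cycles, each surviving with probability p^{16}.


K_16 has (16 − 1)!/2 = 653837184000 labelled Hamiltonian cycles.
For each such Hamiltonian cycle H, let X_H = 1 if all 16 edges of H are present in G. Then P[X_H = 1] = p^{16} = (11/16)^{16} = 45949729863572161/18446744073709551616.
By linearity: E[X] = Σ_H E[X_H] = 653837184000 · p^{16} = 653837184000 · 45949729863572161/18446744073709551616 = 29339494120662818290072875/18014398509481984.
Numerically: E[X] ≈ 1.62867e+09.

E[X] = 653837184000 · (11/16)^{16} = 29339494120662818290072875/18014398509481984 ≈ 1.62867e+09.


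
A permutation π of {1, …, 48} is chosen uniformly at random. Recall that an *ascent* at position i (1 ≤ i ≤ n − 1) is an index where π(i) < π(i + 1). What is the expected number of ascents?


Write X = Σ X_I over i = 1, …, 47, with X_I the indicator of one ascent.
There are 47 indicators.
For each fixed i, the pair (π(i), π(i+1)) is a uniformly random ordered pair of distinct values from {1, …, 48}; by symmetry P[π(i) < π(i+1)] = 1/2.
By linearity: E[X] = 47 · (1/2) = (48 − 1) · (1/2) = 47/2 ≈ 23.500000.

E[X] = 47/2 = 23.500000.


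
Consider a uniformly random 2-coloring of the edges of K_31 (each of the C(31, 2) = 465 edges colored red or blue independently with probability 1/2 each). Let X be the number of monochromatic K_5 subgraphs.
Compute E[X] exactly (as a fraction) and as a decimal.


Let X = Σ_S X_S over the C(31, 5) = 169911 subsets S of size 5, where X_S = 1 if the K_5 on S is monochromatic.
For a fixed S, the K_5 on S has C(5, 2) = 10 edges. P[all 10 edges red] = (1/2)^10, and likewise for blue, so P[monochromatic] = 2·(1/2)^10 = 2^{1 − 10} = 1/512.
By linearity of expectation: E[X] = C(31, 5) · 2^{1 − 10} = 169911 · 1/512 = 169911/512.
Numerically: E[X] ≈ 331.8574.

E[X] = C(31,5)·2^(1−C(5,2)) = 169911/512 ≈ 331.8574.


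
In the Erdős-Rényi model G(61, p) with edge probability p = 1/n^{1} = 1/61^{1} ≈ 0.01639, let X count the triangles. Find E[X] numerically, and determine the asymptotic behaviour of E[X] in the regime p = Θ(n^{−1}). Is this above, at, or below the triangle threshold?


Number of potential triangles: C(61, 3) = 35990.
Each occurs with probability p³ ≈ (0.01639)³ ≈ 4.405655e-06.
By linearity: E[X] = C(61, 3)·p³ ≈ 35990 · 4.405655e-06 ≈ 0.1586.
Here α = 1, so p = 1/n is exactly at the triangle threshold p ~ 1/n. Asymptotically E[X] → c³/6 = 1³/6 = 1/6 ≈ 0.1667, a bounded constant. In this regime the triangle count is asymptotically Poisson(c³/6).

E[X] ≈ 0.1586; in regime p = Θ(1/n^{1}) E[X] stays bounded (at the triangle threshold p ~ 1/n).


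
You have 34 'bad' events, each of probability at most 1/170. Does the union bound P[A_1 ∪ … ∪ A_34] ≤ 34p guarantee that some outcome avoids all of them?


Union bound: P[∪_{i=1}^{34} A_i] ≤ Σ_i P[A_i] ≤ 34·p = 34·(1/170) = 1/5.
Numerically: 1/5 ≈ 0.20000.
Is 1/5 < 1? YES.
Since P[∪ A_i] ≤ 1/5 < 1, the complement has P[∩ A_i^c] ≥ 1 − 1/5 = 4/5 > 0, so some outcome avoids every A_i.

34·p = 1/5 ≈ 0.20000; existence CERTIFIED by the union bound.


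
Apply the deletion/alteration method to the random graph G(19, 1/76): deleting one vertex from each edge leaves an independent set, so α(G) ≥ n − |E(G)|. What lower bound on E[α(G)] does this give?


E[|E(G)|] = C(19, 2)·p = 171 · (1/76) = 9/4.
E[α(G)] ≥ n − E[|E(G)|] = 19 − 9/4 = 67/4.
Numerically: ≈ 16.750000.
(This is only a lower bound; the true E[α(G)] may be larger.)

E[α(G)] ≥ 67/4 ≈ 16.750000.


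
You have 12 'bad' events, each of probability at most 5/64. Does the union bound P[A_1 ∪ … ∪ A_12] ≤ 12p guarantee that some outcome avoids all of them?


Union bound: P[∪_{i=1}^{12} A_i] ≤ Σ_i P[A_i] ≤ 12·p = 12·(5/64) = 15/16.
Numerically: 15/16 ≈ 0.9375.
Is 15/16 < 1? YES.
Since P[∪ A_i] ≤ 15/16 < 1, the complement has P[∩ A_i^c] ≥ 1 − 15/16 = 1/16 > 0, so some outcome avoids every A_i.

12·p = 15/16 ≈ 0.9375; existence CERTIFIED by the union bound.


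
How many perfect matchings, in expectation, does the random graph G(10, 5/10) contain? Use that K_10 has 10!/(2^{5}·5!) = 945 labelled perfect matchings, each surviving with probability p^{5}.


K_10 has 10!/(2^{5}·5!) = 945 labelled perfect matchings.
For each such perfect matching H, let X_H = 1 if all 5 edges of H are present in G. Then P[X_H = 1] = p^{5} = (1/2)^{5} = 1/32.
Summing the indicators: E[X] = Σ_H E[X_H] = 945 · p^{5} = 945 · 1/32 = 945/32.
Numerically: E[X] ≈ 29.5312.

E[X] = 945 · (1/2)^{5} = 945/32 ≈ 29.5312.


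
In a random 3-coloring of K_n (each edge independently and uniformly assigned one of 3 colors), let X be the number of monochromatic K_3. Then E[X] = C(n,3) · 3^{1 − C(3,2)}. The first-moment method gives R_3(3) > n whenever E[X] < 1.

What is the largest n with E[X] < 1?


We need C(n, 3) · 3^{1 − 3} < 1, i.e. C(n, 3) < 3^{3 − 1} = 9.
Check values of n near the boundary:
  n = 3: C(3, 3) = 1; 1 < 9? YES
  n = 4: C(4, 3) = 4; 4 < 9? YES
  n = 5: C(5, 3) = 10; 10 < 9? NO
The largest n with C(n, 3) < 9 is n = 4 (where E[X] = 4/9 ≈ 0.4444444). Hence R_3(3) > 4, i.e. R_3(3) ≥ 5.

Largest n = 4; hence R_3(3) > 4.


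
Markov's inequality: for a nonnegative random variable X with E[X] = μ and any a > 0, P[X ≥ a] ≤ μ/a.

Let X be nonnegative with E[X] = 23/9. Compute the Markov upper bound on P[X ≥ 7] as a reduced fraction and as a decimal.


μ = E[X] = 23/9, a = 7.
Markov: P[X ≥ 7] ≤ μ/a = (23/9)/7 = 23/63.
Numerically: ≈ 0.365.
(Since a = 7 > μ = 2.556, the bound 23/63 is < 1 and informative.)

P[X ≥ 7] ≤ 23/63 ≈ 0.365.


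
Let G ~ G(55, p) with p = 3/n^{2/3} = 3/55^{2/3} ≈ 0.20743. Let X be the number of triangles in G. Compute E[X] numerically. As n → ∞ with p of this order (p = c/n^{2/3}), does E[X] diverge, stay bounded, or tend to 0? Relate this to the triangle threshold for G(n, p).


Number of potential triangles: C(55, 3) = 26235.
Each occurs with probability p³ ≈ (0.20743)³ ≈ 8.9256198e-03.
By linearity: E[X] = C(55, 3)·p³ ≈ 26235 · 8.9256198e-03 ≈ 234.16364.
Since α = 2/3 < 1, p = c/n^{2/3} ≫ 1/n is above the triangle threshold p ~ 1/n. Asymptotically E[X] ~ (c³/6)·n^{3(1−α)} = (3³/6)·n^{1} → ∞; triangles are abundant w.h.p.

E[X] ≈ 234.16364; in regime p = Θ(1/n^{2/3}) E[X] diverges (above the triangle threshold p ~ 1/n).


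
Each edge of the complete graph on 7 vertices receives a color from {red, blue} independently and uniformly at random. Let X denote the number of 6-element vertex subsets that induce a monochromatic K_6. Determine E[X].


Let X = Σ_S X_S over the C(7, 6) = 7 subsets S of size 6, where X_S = 1 if the K_6 on S is monochromatic.
For a fixed S, the K_6 on S has C(6, 2) = 15 edges. P[all 15 edges red] = (1/2)^15, and likewise for blue, so P[monochromatic] = 2·(1/2)^15 = 2^{1 − 15} = 1/16384.
Summing: E[X] = C(7, 6) · 2^{1 − 15} = 7 · 1/16384 = 7/16384.
Numerically: E[X] ≈ 0.0004.

E[X] = C(7,6)·2^(1−C(6,2)) = 7/16384 ≈ 0.0004.


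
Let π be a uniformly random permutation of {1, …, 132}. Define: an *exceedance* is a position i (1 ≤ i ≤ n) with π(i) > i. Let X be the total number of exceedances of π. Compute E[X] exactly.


Write X = Σ_{i=1}^{132} X_i, where X_i = 1_{π(i) > i}.
For each fixed i, π(i) is uniform over {1, …, 132} (marginal of a uniform permutation), so P[π(i) > i] = (n − i)/n. Summing: Σ_{i=1}^{132} (n − i)/n = (0 + 1 + … + 131)/132 = 132(132 − 1)/(2·132) = (132 − 1)/2.
Hence E[X] = Σ_{i=1}^{132} (132 − i)/132 = 131/2 ≈ 65.500.

E[X] = 131/2 = 65.500.


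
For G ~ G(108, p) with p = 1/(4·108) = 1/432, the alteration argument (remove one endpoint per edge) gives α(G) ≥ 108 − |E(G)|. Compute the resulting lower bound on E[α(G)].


E[|E(G)|] = C(108, 2)·p = 5778 · (1/432) = 107/8.
E[α(G)] ≥ n − E[|E(G)|] = 108 − 107/8 = 757/8.
Numerically: ≈ 94.6250.
(This is only a lower bound; the true E[α(G)] may be larger.)

E[α(G)] ≥ 757/8 ≈ 94.6250.


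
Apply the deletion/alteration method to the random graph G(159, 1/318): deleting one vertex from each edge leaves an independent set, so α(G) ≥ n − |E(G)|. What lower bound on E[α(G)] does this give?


E[|E(G)|] = C(159, 2)·p = 12561 · (1/318) = 79/2.
E[α(G)] ≥ n − E[|E(G)|] = 159 − 79/2 = 239/2.
Numerically: ≈ 119.500000.
(This is only a lower bound; the true E[α(G)] may be larger.)

E[α(G)] ≥ 239/2 ≈ 119.500000.


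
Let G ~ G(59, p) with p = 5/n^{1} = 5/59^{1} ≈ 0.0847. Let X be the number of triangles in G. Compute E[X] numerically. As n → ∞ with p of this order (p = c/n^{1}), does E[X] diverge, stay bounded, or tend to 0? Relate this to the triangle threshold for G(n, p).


Number of potential triangles: C(59, 3) = 32509.
Each occurs with probability p³ ≈ (0.0847)³ ≈ 6.08631e-04.
By linearity: E[X] = C(59, 3)·p³ ≈ 32509 · 6.08631e-04 ≈ 19.786.
Here α = 1, so p = 5/n is exactly at the triangle threshold p ~ 1/n. Asymptotically E[X] → c³/6 = 5³/6 = 125/6 ≈ 20.833, a bounded constant. In this regime the triangle count is asymptotically Poisson(c³/6).

E[X] ≈ 19.786; in regime p = Θ(1/n^{1}) E[X] stays bounded (at the triangle threshold p ~ 1/n).


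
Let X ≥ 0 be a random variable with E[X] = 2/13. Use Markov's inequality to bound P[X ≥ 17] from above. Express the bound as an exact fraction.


μ = E[X] = 2/13, a = 17.
Markov: P[X ≥ 17] ≤ μ/a = (2/13)/17 = 2/221.
Numerically: ≈ 0.0090.
(Since a = 17 > μ = 0.1538, the bound 2/221 is < 1 and informative.)

P[X ≥ 17] ≤ 2/221 ≈ 0.0090.


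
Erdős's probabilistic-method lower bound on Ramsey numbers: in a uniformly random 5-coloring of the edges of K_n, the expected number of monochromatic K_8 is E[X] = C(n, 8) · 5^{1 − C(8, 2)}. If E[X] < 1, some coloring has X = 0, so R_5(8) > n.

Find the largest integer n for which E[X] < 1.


We need C(n, 8) · 5^{1 − 28} < 1, i.e. C(n, 8) < 5^{28 − 1} = 7450580596923828125.
Check values of n near the boundary:
  n = 860: C(860, 8) = 7182671140665308145; 7182671140665308145 < 7450580596923828125? YES
  n = 861: C(861, 8) = 7250034996615275865; 7250034996615275865 < 7450580596923828125? YES
  n = 862: C(862, 8) = 7317951015318931845; 7317951015318931845 < 7450580596923828125? YES
  n = 863: C(863, 8) = 7386423071602617757; 7386423071602617757 < 7450580596923828125? YES
  n = 864: C(864, 8) = 7455455062926006708; 7455455062926006708 < 7450580596923828125? NO
  n = 865: C(865, 8) = 7525050909487743060; 7525050909487743060 < 7450580596923828125? NO
  n = 866: C(866, 8) = 7595214554331451620; 7595214554331451620 < 7450580596923828125? NO
The largest n with C(n, 8) < 7450580596923828125 is n = 863 (where E[X] = 7386423071602617757/7450580596923828125 ≈ 0.991). Hence R_5(8) > 863, i.e. R_5(8) ≥ 864.

Largest n = 863; hence R_5(8) > 863.


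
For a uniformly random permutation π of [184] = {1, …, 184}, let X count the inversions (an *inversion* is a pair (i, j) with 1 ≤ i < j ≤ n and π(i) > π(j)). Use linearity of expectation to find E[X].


Write X = Σ X_I over the C(184, 2) = 16836 pairs i < j, with X_I the indicator of one inversion.
There are 16836 indicators.
For each fixed pair i < j, the values π(i) and π(j) are two distinct elements of {1, …, 184} in uniformly random order; by symmetry P[π(i) > π(j)] = 1/2.
By linearity: E[X] = 16836 · (1/2) = C(184, 2) · (1/2) = 16836/2 = 8418 ≈ 8418.00000.

E[X] = 8418 = 8418.00000.


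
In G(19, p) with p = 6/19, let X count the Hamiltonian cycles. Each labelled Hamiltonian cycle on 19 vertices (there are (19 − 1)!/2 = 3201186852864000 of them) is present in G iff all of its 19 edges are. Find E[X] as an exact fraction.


K_19 has (19 − 1)!/2 = 3201186852864000 labelled Hamiltonian cycles.
For each such Hamiltonian cycle H, let X_H = 1 if all 19 edges of H are present in G. Then P[X_H = 1] = p^{19} = (6/19)^{19} = 609359740010496/1978419655660313589123979.
Summing the indicators: E[X] = Σ_H E[X_H] = 3201186852864000 · p^{19} = 3201186852864000 · 609359740010496/1978419655660313589123979 = 1950674388386224952567660544000/1978419655660313589123979.
Numerically: E[X] ≈ 985976.

E[X] = 3201186852864000 · (6/19)^{19} = 1950674388386224952567660544000/1978419655660313589123979 ≈ 985976.


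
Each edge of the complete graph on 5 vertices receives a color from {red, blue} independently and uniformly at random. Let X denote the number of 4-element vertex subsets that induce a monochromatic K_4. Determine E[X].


Let X = Σ_S X_S over the C(5, 4) = 5 subsets S of size 4, where X_S = 1 if the K_4 on S is monochromatic.
For a fixed S, the K_4 on S has C(4, 2) = 6 edges. P[all 6 edges red] = (1/2)^6, and likewise for blue, so P[monochromatic] = 2·(1/2)^6 = 2^{1 − 6} = 1/32.
Summing: E[X] = C(5, 4) · 2^{1 − 6} = 5 · 1/32 = 5/32.
Numerically: E[X] ≈ 0.1562.

E[X] = C(5,4)·2^(1−C(4,2)) = 5/32 ≈ 0.1562.


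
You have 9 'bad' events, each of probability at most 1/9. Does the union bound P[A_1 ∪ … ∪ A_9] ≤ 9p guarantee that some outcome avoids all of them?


Union bound: P[∪_{i=1}^{9} A_i] ≤ Σ_i P[A_i] ≤ 9·p = 9·(1/9) = 1.
Numerically: 1 ≈ 1.000.
Is 1 < 1? NO.
Since the bound 1 is ≥ 1, the union bound is uninformative here; it does NOT by itself certify existence.

9·p = 1 ≈ 1.000; existence NOT certified by the union bound.
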